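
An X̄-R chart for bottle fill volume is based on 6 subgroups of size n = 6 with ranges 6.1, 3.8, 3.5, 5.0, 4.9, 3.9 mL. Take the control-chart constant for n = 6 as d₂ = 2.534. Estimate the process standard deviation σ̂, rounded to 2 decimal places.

1.79

R̄ = (6.1 + 3.8 + 3.5 + 5.0 + 4.9 + 3.9) / 6 = 4.5333
σ̂ = R̄ / d₂ = 4.5333 / 2.534 = 1.7890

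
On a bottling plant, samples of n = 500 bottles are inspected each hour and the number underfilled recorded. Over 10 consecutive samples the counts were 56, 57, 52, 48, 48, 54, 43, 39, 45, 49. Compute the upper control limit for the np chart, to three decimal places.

p̄ = Σdᵢ / (k·n) = 491 / (10 × 500) = 0.09820
UCL = np̄ + 3·√(np̄(1−p̄)) = 49.1000 + 3 × √(49.1000×0.90180) = 49.1000 + 3 × 6.6542 = 69.0626

69.063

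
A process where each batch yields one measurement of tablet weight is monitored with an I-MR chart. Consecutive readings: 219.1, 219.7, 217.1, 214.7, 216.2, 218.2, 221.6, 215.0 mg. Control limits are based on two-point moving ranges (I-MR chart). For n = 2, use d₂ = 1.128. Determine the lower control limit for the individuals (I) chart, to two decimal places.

210.44

X̄ = (219.1 + 219.7 + 217.1 + 214.7 + 216.2 + 218.2 + 221.6 + 215.0) / 8 = 217.7000
Moving ranges: 0.6, 2.6, 2.4, 1.5, 2.0, 3.4, 6.6; M̄R̄ = 19.1000 / 7 = 2.7286
LCL = X̄ − 3·M̄R̄/d₂ = 217.7000 − 3 × 2.7286 / 1.128 = 210.4432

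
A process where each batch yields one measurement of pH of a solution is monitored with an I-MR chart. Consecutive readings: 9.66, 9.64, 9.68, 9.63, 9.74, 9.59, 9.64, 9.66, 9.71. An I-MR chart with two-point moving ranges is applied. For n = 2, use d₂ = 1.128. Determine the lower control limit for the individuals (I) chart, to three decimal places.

9.498

X̄ = (9.66 + 9.64 + 9.68 + 9.63 + 9.74 + 9.59 + 9.64 + 9.66 + 9.71) / 9 = 9.6611
Moving ranges: 0.02, 0.04, 0.05, 0.11, 0.15, 0.05, 0.02, 0.05; M̄R̄ = 0.4900 / 8 = 0.0612
LCL = X̄ − 3·M̄R̄/d₂ = 9.6611 − 3 × 0.0612 / 1.128 = 9.4982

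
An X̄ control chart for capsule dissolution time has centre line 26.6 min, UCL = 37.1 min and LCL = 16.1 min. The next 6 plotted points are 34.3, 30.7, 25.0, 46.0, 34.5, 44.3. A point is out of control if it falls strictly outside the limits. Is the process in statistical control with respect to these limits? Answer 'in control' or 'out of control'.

out of control

Compare each point to [16.1, 37.1]: sample 4 = 46.0 > UCL; sample 6 = 44.3 > UCL.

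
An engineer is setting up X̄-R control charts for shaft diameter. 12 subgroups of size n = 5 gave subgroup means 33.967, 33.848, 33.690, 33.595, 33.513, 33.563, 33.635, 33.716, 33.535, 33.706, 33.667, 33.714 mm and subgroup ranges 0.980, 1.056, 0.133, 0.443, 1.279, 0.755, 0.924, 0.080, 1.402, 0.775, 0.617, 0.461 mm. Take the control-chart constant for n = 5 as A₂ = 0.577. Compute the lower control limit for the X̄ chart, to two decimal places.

33.25

X̄̄ = (33.967 + 33.848 + 33.690 + 33.595 + 33.513 + 33.563 + 33.635 + 33.716 + 33.535 + 33.706 + 33.667 + 33.714) / 12 = 404.1490 / 12 = 33.6791
R̄ = (0.980 + 1.056 + 0.133 + 0.443 + 1.279 + 0.755 + 0.924 + 0.080 + 1.402 + 0.775 + 0.617 + 0.461) / 12 = 8.9050 / 12 = 0.7421
LCL = X̄̄ − A₂·R̄ = 33.6791 − 0.577 × 0.7421 = 33.2509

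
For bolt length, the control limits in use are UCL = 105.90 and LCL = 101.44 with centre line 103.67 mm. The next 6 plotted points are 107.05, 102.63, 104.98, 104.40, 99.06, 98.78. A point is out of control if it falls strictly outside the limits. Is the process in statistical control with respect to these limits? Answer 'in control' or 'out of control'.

out of control

Compare each point to [101.44, 105.90]: sample 1 = 107.05 > UCL; sample 5 = 99.06 < LCL; sample 6 = 98.78 < LCL.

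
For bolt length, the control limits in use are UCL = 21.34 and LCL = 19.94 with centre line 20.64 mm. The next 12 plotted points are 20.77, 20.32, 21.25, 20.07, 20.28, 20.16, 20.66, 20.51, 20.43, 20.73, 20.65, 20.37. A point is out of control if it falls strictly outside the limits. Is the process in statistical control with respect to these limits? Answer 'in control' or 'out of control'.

in control

All 12 points lie within [19.94, 21.34].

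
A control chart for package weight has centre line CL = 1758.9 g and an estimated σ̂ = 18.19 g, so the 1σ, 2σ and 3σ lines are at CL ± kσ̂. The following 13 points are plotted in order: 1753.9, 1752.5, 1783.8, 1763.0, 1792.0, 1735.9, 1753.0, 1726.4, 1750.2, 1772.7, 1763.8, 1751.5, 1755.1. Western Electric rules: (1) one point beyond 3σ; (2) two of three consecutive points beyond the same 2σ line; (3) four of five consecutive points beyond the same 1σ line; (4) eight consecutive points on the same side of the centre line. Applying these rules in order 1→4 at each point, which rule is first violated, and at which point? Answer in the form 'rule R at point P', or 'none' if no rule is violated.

Zone of each point (C = within 1σ̂, B = 1σ̂–2σ̂, A = 2σ̂–3σ̂, * = beyond 3σ̂; sign = side of CL): 1:-C, 2:-C, 3:+B, 4:+C, 5:+B, 6:-B, 7:-C, 8:-B, 9:-C, 10:+C, 11:+C, 12:-C, 13:-C
No rule fires across all 13 points.

none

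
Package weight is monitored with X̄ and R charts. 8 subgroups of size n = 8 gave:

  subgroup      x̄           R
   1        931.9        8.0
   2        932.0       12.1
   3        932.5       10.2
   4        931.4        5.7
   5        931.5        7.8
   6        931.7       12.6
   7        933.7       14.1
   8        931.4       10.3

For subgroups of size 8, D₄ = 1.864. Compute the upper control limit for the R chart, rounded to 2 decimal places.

18.83

R̄ = (8.0 + 12.1 + 10.2 + 5.7 + 7.8 + 12.6 + 14.1 + 10.3) / 8 = 80.8000 / 8 = 10.1000
UCL_R = D₄·R̄ = 1.864 × 10.1000 = 18.8264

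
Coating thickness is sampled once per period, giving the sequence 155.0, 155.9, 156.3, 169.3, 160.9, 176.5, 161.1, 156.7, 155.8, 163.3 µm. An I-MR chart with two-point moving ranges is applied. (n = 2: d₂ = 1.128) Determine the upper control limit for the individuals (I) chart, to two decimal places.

X̄ = (155.0 + 155.9 + 156.3 + 169.3 + 160.9 + 176.5 + 161.1 + 156.7 + 155.8 + 163.3) / 10 = 161.0800
Moving ranges: 0.9, 0.4, 13.0, 8.4, 15.6, 15.4, 4.4, 0.9, 7.5; M̄R̄ = 66.5000 / 9 = 7.3889
UCL = X̄ + 3·M̄R̄/d₂ = 161.0800 + 3 × 7.3889 / 1.128 = 180.7313

180.73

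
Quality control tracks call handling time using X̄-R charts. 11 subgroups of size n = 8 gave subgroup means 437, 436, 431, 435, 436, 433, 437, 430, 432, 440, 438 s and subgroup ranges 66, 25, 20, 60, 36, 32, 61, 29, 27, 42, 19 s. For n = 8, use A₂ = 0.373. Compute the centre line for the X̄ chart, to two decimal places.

X̄̄ = (437 + 436 + 431 + 435 + 436 + 433 + 437 + 430 + 432 + 440 + 438) / 11 = 4785.0000 / 11 = 435.0000
CL = X̄̄ = 435.0000

435.00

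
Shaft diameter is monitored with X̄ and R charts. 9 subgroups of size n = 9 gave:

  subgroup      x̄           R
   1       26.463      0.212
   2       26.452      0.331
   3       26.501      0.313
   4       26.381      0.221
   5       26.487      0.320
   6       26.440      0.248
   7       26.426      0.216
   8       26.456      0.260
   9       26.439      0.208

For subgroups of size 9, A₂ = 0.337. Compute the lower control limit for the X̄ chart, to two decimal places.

X̄̄ = (26.463 + 26.452 + 26.501 + 26.381 + 26.487 + 26.440 + 26.426 + 26.456 + 26.439) / 9 = 238.0450 / 9 = 26.4494
R̄ = (0.212 + 0.331 + 0.313 + 0.221 + 0.320 + 0.248 + 0.216 + 0.260 + 0.208) / 9 = 2.3290 / 9 = 0.2588
LCL = X̄̄ − A₂·R̄ = 26.4494 − 0.337 × 0.2588 = 26.3622

26.36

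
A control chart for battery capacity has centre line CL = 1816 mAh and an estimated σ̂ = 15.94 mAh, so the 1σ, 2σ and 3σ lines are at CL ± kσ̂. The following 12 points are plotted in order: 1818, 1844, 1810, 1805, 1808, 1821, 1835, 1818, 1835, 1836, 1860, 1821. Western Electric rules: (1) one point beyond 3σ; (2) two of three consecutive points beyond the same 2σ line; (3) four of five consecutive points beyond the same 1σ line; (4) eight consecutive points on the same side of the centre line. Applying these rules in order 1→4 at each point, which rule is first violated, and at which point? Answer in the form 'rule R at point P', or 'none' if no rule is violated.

rule 3 at point 11

Zone of each point (C = within 1σ̂, B = 1σ̂–2σ̂, A = 2σ̂–3σ̂, * = beyond 3σ̂; sign = side of CL): 1:+C, 2:+B, 3:-C, 4:-C, 5:-C, 6:+C, 7:+B, 8:+C, 9:+B, 10:+B, 11:+A, 12:+C
Rule 3 (four of five consecutive points beyond the same 1σ limit) is satisfied at point 11.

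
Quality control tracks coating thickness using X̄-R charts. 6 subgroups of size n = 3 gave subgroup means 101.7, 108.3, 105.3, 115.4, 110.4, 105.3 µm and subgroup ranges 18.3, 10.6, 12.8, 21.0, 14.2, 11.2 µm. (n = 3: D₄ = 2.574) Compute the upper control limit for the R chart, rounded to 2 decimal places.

37.79

R̄ = (18.3 + 10.6 + 12.8 + 21.0 + 14.2 + 11.2) / 6 = 88.1000 / 6 = 14.6833
UCL_R = D₄·R̄ = 2.574 × 14.6833 = 37.7949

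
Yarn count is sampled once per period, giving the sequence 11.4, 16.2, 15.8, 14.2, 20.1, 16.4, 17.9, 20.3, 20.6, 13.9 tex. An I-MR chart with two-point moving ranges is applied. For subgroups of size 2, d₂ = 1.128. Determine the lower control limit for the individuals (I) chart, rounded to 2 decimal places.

8.61

X̄ = (11.4 + 16.2 + 15.8 + 14.2 + 20.1 + 16.4 + 17.9 + 20.3 + 20.6 + 13.9) / 10 = 16.6800
Moving ranges: 4.8, 0.4, 1.6, 5.9, 3.7, 1.5, 2.4, 0.3, 6.7; M̄R̄ = 27.3000 / 9 = 3.0333
LCL = X̄ − 3·M̄R̄/d₂ = 16.6800 − 3 × 3.0333 / 1.128 = 8.6126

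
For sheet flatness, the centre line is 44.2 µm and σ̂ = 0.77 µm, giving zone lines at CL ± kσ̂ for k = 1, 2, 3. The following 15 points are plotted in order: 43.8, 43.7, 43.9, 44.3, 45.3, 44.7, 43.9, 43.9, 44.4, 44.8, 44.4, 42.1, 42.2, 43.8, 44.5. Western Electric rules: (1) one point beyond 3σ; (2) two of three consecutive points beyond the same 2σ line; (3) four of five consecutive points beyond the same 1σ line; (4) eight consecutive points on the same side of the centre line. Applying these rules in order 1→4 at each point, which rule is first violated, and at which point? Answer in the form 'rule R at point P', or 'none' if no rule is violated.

Zone of each point (C = within 1σ̂, B = 1σ̂–2σ̂, A = 2σ̂–3σ̂, * = beyond 3σ̂; sign = side of CL): 1:-C, 2:-C, 3:-C, 4:+C, 5:+B, 6:+C, 7:-C, 8:-C, 9:+C, 10:+C, 11:+C, 12:-A, 13:-A, 14:-C, 15:+C
Rule 2 (two of three consecutive points beyond the same 2σ limit) is satisfied at point 13.

rule 2 at point 13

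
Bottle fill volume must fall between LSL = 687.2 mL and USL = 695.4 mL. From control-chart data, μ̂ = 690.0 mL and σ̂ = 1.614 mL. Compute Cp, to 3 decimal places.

0.847

Cp = (USL − LSL) / (6σ̂) = (695.4 − 687.2) / (6 × 1.614) = 8.2000 / 9.6840 = 0.8468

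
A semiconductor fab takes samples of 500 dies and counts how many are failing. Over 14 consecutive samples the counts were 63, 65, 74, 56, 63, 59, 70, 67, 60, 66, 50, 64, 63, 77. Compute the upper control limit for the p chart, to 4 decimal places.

p̄ = Σdᵢ / (k·n) = 897 / (14 × 500) = 0.12814
UCL = p̄ + 3·√(p̄(1−p̄)/n) = 0.12814 + 3 × √(0.12814×0.87186/500) = 0.12814 + 3 × 0.01495 = 0.17299

0.1730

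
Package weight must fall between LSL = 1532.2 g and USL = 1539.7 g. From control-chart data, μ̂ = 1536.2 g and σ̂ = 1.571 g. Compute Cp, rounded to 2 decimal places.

0.80

Cp = (USL − LSL) / (6σ̂) = (1539.7 − 1532.2) / (6 × 1.571) = 7.5000 / 9.4260 = 0.7957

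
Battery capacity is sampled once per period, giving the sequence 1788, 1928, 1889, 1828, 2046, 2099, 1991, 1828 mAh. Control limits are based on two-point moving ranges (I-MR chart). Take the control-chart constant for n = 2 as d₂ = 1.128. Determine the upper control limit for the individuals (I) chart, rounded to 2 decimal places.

2221.74

X̄ = (1788 + 1928 + 1889 + 1828 + 2046 + 2099 + 1991 + 1828) / 8 = 1924.6250
Moving ranges: 140, 39, 61, 218, 53, 108, 163; M̄R̄ = 782.0000 / 7 = 111.7143
UCL = X̄ + 3·M̄R̄/d₂ = 1924.6250 + 3 × 111.7143 / 1.128 = 2221.7375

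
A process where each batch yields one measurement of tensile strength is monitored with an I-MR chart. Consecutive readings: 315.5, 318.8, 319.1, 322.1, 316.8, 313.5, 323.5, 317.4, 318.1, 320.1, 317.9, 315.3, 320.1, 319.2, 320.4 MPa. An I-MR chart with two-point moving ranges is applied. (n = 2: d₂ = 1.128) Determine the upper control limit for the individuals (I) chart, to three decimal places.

X̄ = (315.5 + 318.8 + 319.1 + 322.1 + 316.8 + 313.5 + 323.5 + 317.4 + 318.1 + 320.1 + 317.9 + 315.3 + 320.1 + 319.2 + 320.4) / 15 = 318.5200
Moving ranges: 3.3, 0.3, 3.0, 5.3, 3.3, 10.0, 6.1, 0.7, 2.0, 2.2, 2.6, 4.8, 0.9, 1.2; M̄R̄ = 45.7000 / 14 = 3.2643
UCL = X̄ + 3·M̄R̄/d₂ = 318.5200 + 3 × 3.2643 / 1.128 = 327.2016

327.202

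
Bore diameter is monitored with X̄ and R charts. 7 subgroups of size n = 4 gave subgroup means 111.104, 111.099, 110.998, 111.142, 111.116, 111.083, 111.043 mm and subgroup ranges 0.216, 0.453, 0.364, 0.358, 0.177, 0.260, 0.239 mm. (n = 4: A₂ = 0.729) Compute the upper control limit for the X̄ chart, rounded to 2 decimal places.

X̄̄ = (111.104 + 111.099 + 110.998 + 111.142 + 111.116 + 111.083 + 111.043) / 7 = 777.5850 / 7 = 111.0836
R̄ = (0.216 + 0.453 + 0.364 + 0.358 + 0.177 + 0.260 + 0.239) / 7 = 2.0670 / 7 = 0.2953
UCL = X̄̄ + A₂·R̄ = 111.0836 + 0.729 × 0.2953 = 111.2988

111.30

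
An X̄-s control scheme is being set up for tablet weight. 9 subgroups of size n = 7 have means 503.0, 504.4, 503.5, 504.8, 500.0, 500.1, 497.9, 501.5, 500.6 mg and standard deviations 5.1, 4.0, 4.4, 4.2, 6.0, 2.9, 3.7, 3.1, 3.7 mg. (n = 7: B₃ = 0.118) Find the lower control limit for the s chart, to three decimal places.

s̄ = (5.1 + 4.0 + 4.4 + 4.2 + 6.0 + 2.9 + 3.7 + 3.1 + 3.7) / 9 = 4.1222
LCL_s = B₃·s̄ = 0.118 × 4.1222 = 0.4864

0.486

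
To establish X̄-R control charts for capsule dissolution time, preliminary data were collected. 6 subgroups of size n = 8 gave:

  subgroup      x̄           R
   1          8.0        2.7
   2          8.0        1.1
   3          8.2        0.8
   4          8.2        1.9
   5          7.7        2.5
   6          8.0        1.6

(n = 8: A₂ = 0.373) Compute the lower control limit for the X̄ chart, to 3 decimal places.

7.358

X̄̄ = (8.0 + 8.0 + 8.2 + 8.2 + 7.7 + 8.0) / 6 = 48.1000 / 6 = 8.0167
R̄ = (2.7 + 1.1 + 0.8 + 1.9 + 2.5 + 1.6) / 6 = 10.6000 / 6 = 1.7667
LCL = X̄̄ − A₂·R̄ = 8.0167 − 0.373 × 1.7667 = 7.3577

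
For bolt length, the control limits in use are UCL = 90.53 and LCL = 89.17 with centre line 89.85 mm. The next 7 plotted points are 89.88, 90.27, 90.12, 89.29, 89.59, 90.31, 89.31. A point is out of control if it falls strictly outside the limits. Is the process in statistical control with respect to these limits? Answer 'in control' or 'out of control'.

in control

All 7 points lie within [89.17, 90.53].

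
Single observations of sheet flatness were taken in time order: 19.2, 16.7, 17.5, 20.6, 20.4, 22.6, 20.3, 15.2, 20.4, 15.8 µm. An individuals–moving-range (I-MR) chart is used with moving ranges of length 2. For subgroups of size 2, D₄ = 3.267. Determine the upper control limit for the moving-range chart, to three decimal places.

9.438

Moving ranges: 2.5, 0.8, 3.1, 0.2, 2.2, 2.3, 5.1, 5.2, 4.6; M̄R̄ = 26.0000 / 9 = 2.8889
UCL_MR = D₄·M̄R̄ = 3.267 × 2.8889 = 9.4380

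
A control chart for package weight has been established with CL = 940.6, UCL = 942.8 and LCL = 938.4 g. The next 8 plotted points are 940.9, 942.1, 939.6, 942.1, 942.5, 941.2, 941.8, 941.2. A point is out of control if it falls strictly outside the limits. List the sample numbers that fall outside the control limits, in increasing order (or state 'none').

none

All 8 points lie within [938.4, 942.8].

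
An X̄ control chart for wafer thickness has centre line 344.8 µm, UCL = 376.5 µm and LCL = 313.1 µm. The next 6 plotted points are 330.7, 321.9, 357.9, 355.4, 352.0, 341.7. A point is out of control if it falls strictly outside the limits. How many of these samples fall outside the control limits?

All 6 points lie within [313.1, 376.5].

0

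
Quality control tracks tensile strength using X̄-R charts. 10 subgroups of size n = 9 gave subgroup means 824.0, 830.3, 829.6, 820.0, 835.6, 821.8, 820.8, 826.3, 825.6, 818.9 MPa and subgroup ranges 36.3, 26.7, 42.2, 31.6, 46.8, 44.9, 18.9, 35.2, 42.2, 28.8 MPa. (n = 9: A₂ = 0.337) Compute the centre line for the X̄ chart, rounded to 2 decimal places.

X̄̄ = (824.0 + 830.3 + 829.6 + 820.0 + 835.6 + 821.8 + 820.8 + 826.3 + 825.6 + 818.9) / 10 = 8252.9000 / 10 = 825.2900
CL = X̄̄ = 825.2900

825.29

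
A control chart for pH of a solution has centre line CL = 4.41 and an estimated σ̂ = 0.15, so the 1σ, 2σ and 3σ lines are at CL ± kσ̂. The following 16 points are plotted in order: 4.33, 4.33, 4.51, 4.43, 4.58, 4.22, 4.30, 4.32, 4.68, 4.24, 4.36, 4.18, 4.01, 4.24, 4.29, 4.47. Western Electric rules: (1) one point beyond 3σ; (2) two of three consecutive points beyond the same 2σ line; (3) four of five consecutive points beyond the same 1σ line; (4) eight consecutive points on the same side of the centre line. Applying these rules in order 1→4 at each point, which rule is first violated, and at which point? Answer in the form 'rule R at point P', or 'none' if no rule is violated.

Zone of each point (C = within 1σ̂, B = 1σ̂–2σ̂, A = 2σ̂–3σ̂, * = beyond 3σ̂; sign = side of CL): 1:-C, 2:-C, 3:+C, 4:+C, 5:+B, 6:-B, 7:-C, 8:-C, 9:+B, 10:-B, 11:-C, 12:-B, 13:-A, 14:-B, 15:-C, 16:+C
Rule 3 (four of five consecutive points beyond the same 1σ limit) is satisfied at point 14.

rule 3 at point 14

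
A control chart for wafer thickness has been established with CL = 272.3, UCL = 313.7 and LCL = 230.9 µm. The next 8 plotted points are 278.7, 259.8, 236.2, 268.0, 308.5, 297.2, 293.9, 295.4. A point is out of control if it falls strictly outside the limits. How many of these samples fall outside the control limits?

0

All 8 points lie within [230.9, 313.7].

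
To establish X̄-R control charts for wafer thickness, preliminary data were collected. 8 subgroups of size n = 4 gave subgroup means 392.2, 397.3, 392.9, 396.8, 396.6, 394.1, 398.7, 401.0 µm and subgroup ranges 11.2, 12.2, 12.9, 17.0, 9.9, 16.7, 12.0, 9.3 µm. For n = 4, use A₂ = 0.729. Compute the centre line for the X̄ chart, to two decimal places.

X̄̄ = (392.2 + 397.3 + 392.9 + 396.8 + 396.6 + 394.1 + 398.7 + 401.0) / 8 = 3169.6000 / 8 = 396.2000
CL = X̄̄ = 396.2000

396.20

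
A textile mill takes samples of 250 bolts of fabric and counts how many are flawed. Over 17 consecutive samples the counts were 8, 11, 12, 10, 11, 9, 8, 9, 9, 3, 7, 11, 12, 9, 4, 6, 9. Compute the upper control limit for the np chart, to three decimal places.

17.402

p̄ = Σdᵢ / (k·n) = 148 / (17 × 250) = 0.03482
UCL = np̄ + 3·√(np̄(1−p̄)) = 8.7059 + 3 × √(8.7059×0.96518) = 8.7059 + 3 × 2.8987 = 17.4021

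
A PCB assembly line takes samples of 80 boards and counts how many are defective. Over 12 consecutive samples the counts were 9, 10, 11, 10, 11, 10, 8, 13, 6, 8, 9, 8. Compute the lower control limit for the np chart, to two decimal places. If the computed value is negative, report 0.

0.77

p̄ = Σdᵢ / (k·n) = 113 / (12 × 80) = 0.11771
LCL = np̄ − 3·√(np̄(1−p̄)) = 9.4167 − 3 × 2.8824 = 0.7695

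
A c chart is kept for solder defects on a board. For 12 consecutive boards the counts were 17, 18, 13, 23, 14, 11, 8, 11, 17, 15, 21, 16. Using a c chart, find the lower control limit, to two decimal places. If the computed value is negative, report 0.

c̄ = (17 + 18 + 13 + 23 + 14 + 11 + 8 + 11 + 17 + 15 + 21 + 16) / 12 = 184 / 12 = 15.3333
LCL = c̄ − 3√c̄ = 15.3333 − 3 × 3.9158 = 3.5860

3.59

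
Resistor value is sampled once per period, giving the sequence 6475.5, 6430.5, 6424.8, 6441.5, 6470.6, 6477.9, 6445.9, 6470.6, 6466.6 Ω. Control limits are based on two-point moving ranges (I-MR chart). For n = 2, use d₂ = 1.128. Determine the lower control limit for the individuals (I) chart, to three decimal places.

X̄ = (6475.5 + 6430.5 + 6424.8 + 6441.5 + 6470.6 + 6477.9 + 6445.9 + 6470.6 + 6466.6) / 9 = 6455.9889
Moving ranges: 45.0, 5.7, 16.7, 29.1, 7.3, 32.0, 24.7, 4.0; M̄R̄ = 164.5000 / 8 = 20.5625
LCL = X̄ − 3·M̄R̄/d₂ = 6455.9889 − 3 × 20.5625 / 1.128 = 6401.3014

6401.301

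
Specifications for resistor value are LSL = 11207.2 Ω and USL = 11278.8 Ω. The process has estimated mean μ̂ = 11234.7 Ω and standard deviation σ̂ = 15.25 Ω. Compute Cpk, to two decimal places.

Cpu = (USL − μ̂) / (3σ̂) = (11278.8 − 11234.7) / (3 × 15.25) = 0.9639; Cpl = (μ̂ − LSL) / (3σ̂) = (11234.7 − 11207.2) / (3 × 15.25) = 0.6011; Cpk = min(Cpu, Cpl) = 0.6011

0.60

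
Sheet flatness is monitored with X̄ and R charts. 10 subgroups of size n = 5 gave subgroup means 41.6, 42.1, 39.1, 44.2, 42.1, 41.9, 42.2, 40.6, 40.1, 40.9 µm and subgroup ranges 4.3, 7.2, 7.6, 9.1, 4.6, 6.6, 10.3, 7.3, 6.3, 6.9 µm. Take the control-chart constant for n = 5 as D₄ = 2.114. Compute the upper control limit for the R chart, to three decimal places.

14.840

R̄ = (4.3 + 7.2 + 7.6 + 9.1 + 4.6 + 6.6 + 10.3 + 7.3 + 6.3 + 6.9) / 10 = 70.2000 / 10 = 7.0200
UCL_R = D₄·R̄ = 2.114 × 7.0200 = 14.8403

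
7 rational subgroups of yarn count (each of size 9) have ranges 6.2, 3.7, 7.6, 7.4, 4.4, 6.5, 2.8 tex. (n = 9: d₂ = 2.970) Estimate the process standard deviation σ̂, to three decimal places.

1.857

R̄ = (6.2 + 3.7 + 7.6 + 7.4 + 4.4 + 6.5 + 2.8) / 7 = 5.5143
σ̂ = R̄ / d₂ = 5.5143 / 2.970 = 1.8567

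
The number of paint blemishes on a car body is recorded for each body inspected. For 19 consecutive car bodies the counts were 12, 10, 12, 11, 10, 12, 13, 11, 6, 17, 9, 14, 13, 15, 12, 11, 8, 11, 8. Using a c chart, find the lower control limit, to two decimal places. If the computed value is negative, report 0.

c̄ = (12 + 10 + 12 + 11 + 10 + 12 + 13 + 11 + 6 + 17 + 9 + 14 + 13 + 15 + 12 + 11 + 8 + 11 + 8) / 19 = 215 / 19 = 11.3158
LCL = c̄ − 3√c̄ = 11.3158 − 3 × 3.3639 = 1.2241

1.22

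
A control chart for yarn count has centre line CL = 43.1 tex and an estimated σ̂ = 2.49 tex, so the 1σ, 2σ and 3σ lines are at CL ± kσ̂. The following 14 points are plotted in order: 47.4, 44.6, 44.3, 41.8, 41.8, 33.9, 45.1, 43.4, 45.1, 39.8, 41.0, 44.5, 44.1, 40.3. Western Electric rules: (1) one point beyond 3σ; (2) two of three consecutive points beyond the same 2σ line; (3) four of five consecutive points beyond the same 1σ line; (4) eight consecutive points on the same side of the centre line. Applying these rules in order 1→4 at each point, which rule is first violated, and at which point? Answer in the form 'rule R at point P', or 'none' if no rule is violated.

Zone of each point (C = within 1σ̂, B = 1σ̂–2σ̂, A = 2σ̂–3σ̂, * = beyond 3σ̂; sign = side of CL): 1:+B, 2:+C, 3:+C, 4:-C, 5:-C, 6:-*, 7:+C, 8:+C, 9:+C, 10:-B, 11:-C, 12:+C, 13:+C, 14:-B
Rule 1 (one point beyond the 3σ limits) is satisfied at point 6.

rule 1 at point 6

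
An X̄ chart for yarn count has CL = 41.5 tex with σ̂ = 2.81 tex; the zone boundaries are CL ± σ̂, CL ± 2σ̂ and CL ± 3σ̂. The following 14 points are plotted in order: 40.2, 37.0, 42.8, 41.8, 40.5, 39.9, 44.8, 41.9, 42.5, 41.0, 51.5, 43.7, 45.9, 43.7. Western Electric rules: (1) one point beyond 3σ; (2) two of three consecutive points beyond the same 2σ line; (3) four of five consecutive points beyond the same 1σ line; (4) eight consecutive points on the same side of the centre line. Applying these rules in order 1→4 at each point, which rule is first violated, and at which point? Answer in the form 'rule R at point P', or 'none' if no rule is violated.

Zone of each point (C = within 1σ̂, B = 1σ̂–2σ̂, A = 2σ̂–3σ̂, * = beyond 3σ̂; sign = side of CL): 1:-C, 2:-B, 3:+C, 4:+C, 5:-C, 6:-C, 7:+B, 8:+C, 9:+C, 10:-C, 11:+*, 12:+C, 13:+B, 14:+C
Rule 1 (one point beyond the 3σ limits) is satisfied at point 11.

rule 1 at point 11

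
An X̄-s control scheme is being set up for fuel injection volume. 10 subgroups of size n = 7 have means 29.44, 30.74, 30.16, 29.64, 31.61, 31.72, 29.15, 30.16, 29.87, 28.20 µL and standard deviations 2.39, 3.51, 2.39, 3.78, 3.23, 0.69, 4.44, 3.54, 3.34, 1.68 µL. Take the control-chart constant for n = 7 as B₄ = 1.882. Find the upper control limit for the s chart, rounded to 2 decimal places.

s̄ = (2.39 + 3.51 + 2.39 + 3.78 + 3.23 + 0.69 + 4.44 + 3.54 + 3.34 + 1.68) / 10 = 2.8990
UCL_s = B₄·s̄ = 1.882 × 2.8990 = 5.4559

5.46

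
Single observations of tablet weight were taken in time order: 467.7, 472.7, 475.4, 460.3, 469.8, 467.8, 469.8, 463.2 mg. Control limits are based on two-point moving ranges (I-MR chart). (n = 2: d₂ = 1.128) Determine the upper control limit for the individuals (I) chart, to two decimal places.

X̄ = (467.7 + 472.7 + 475.4 + 460.3 + 469.8 + 467.8 + 469.8 + 463.2) / 8 = 468.3375
Moving ranges: 5.0, 2.7, 15.1, 9.5, 2.0, 2.0, 6.6; M̄R̄ = 42.9000 / 7 = 6.1286
UCL = X̄ + 3·M̄R̄/d₂ = 468.3375 + 3 × 6.1286 / 1.128 = 484.6369

484.64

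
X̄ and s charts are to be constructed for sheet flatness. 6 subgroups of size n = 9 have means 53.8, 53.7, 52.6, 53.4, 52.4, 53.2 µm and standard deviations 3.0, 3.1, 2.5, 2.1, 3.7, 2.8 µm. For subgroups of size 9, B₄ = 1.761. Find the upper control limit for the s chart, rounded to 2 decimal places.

s̄ = (3.0 + 3.1 + 2.5 + 2.1 + 3.7 + 2.8) / 6 = 2.8667
UCL_s = B₄·s̄ = 1.761 × 2.8667 = 5.0482

5.05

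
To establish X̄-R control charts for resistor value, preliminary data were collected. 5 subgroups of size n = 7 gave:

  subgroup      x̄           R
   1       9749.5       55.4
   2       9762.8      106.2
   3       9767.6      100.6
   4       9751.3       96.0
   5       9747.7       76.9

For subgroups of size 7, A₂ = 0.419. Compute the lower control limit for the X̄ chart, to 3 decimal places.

9719.319

X̄̄ = (9749.5 + 9762.8 + 9767.6 + 9751.3 + 9747.7) / 5 = 48778.9000 / 5 = 9755.7800
R̄ = (55.4 + 106.2 + 100.6 + 96.0 + 76.9) / 5 = 435.1000 / 5 = 87.0200
LCL = X̄̄ − A₂·R̄ = 9755.7800 − 0.419 × 87.0200 = 9719.3186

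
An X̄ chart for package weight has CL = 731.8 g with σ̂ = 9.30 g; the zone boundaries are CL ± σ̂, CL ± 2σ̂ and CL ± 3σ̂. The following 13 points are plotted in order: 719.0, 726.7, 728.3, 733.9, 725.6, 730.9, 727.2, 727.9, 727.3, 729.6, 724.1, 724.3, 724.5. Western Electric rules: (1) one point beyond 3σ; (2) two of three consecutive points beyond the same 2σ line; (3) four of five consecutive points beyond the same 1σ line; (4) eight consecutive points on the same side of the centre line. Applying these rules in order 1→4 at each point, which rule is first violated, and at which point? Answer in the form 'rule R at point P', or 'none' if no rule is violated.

rule 4 at point 12

Zone of each point (C = within 1σ̂, B = 1σ̂–2σ̂, A = 2σ̂–3σ̂, * = beyond 3σ̂; sign = side of CL): 1:-B, 2:-C, 3:-C, 4:+C, 5:-C, 6:-C, 7:-C, 8:-C, 9:-C, 10:-C, 11:-C, 12:-C, 13:-C
Rule 4 (eight consecutive points on the same side of the centre line) is satisfied at point 12.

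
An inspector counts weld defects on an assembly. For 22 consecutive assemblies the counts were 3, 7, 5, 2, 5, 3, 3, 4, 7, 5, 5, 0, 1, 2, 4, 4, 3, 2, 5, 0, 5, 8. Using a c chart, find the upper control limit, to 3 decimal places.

9.600

c̄ = (3 + 7 + 5 + 2 + 5 + 3 + 3 + 4 + 7 + 5 + 5 + 0 + 1 + 2 + 4 + 4 + 3 + 2 + 5 + 0 + 5 + 8) / 22 = 83 / 22 = 3.7727
UCL = c̄ + 3√c̄ = 3.7727 + 3 × √3.7727 = 3.7727 + 3 × 1.9424 = 9.5998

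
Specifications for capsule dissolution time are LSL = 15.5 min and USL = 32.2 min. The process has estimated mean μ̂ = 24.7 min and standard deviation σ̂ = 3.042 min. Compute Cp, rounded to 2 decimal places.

0.91

Cp = (USL − LSL) / (6σ̂) = (32.2 − 15.5) / (6 × 3.042) = 16.7000 / 18.2520 = 0.9150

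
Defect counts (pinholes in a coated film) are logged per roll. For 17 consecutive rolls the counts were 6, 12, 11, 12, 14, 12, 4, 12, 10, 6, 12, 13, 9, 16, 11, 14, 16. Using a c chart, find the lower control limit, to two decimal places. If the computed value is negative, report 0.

c̄ = (6 + 12 + 11 + 12 + 14 + 12 + 4 + 12 + 10 + 6 + 12 + 13 + 9 + 16 + 11 + 14 + 16) / 17 = 190 / 17 = 11.1765
LCL = c̄ − 3√c̄ = 11.1765 − 3 × 3.3431 = 1.1471

1.15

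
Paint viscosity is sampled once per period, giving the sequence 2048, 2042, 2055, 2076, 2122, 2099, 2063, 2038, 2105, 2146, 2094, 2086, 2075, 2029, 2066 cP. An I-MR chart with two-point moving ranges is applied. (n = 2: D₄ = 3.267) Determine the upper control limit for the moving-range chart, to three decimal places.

Moving ranges: 6, 13, 21, 46, 23, 36, 25, 67, 41, 52, 8, 11, 46, 37; M̄R̄ = 432.0000 / 14 = 30.8571
UCL_MR = D₄·M̄R̄ = 3.267 × 30.8571 = 100.8103

100.810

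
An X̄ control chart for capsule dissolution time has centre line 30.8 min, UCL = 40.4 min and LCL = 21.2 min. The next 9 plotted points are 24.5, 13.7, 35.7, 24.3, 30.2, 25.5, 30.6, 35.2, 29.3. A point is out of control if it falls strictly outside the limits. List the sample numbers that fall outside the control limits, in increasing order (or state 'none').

Compare each point to [21.2, 40.4]: sample 2 = 13.7 < LCL.

2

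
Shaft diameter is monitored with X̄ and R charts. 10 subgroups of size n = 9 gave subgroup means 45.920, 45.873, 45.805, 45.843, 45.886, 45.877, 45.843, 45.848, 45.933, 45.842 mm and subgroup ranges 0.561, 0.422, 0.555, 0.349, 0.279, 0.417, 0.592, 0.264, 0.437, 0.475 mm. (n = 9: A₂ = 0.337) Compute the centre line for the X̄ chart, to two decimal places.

45.87

X̄̄ = (45.920 + 45.873 + 45.805 + 45.843 + 45.886 + 45.877 + 45.843 + 45.848 + 45.933 + 45.842) / 10 = 458.6700 / 10 = 45.8670
CL = X̄̄ = 45.8670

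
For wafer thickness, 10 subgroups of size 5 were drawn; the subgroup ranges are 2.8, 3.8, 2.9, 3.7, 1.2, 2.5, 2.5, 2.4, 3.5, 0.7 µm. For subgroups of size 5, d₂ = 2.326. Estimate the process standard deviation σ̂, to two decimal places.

1.12

R̄ = (2.8 + 3.8 + 2.9 + 3.7 + 1.2 + 2.5 + 2.5 + 2.4 + 3.5 + 0.7) / 10 = 2.6000
σ̂ = R̄ / d₂ = 2.6000 / 2.326 = 1.1178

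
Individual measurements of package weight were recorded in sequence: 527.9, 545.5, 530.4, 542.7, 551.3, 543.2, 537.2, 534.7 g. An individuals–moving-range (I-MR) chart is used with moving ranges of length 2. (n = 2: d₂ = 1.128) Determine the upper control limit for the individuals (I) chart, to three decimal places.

X̄ = (527.9 + 545.5 + 530.4 + 542.7 + 551.3 + 543.2 + 537.2 + 534.7) / 8 = 539.1125
Moving ranges: 17.6, 15.1, 12.3, 8.6, 8.1, 6.0, 2.5; M̄R̄ = 70.2000 / 7 = 10.0286
UCL = X̄ + 3·M̄R̄/d₂ = 539.1125 + 3 × 10.0286 / 1.128 = 565.7842

565.784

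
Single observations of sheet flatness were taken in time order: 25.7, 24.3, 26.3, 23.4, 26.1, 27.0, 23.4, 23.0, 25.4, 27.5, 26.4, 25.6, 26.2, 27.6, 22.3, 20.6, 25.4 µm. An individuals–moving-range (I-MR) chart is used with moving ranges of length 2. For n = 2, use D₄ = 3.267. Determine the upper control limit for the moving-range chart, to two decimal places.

6.96

Moving ranges: 1.4, 2.0, 2.9, 2.7, 0.9, 3.6, 0.4, 2.4, 2.1, 1.1, 0.8, 0.6, 1.4, 5.3, 1.7, 4.8; M̄R̄ = 34.1000 / 16 = 2.1313
UCL_MR = D₄·M̄R̄ = 3.267 × 2.1313 = 6.9628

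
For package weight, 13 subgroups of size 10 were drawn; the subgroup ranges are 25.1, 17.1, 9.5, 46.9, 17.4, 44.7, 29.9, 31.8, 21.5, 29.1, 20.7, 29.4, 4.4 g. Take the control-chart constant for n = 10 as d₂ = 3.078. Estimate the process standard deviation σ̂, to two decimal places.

8.18

R̄ = (25.1 + 17.1 + 9.5 + 46.9 + 17.4 + 44.7 + 29.9 + 31.8 + 21.5 + 29.1 + 20.7 + 29.4 + 4.4) / 13 = 25.1923
σ̂ = R̄ / d₂ = 25.1923 / 3.078 = 8.1846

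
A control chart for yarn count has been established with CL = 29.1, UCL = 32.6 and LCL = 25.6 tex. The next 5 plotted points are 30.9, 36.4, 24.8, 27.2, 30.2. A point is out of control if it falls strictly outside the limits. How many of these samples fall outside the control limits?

Compare each point to [25.6, 32.6]: sample 2 = 36.4 > UCL; sample 3 = 24.8 < LCL.

2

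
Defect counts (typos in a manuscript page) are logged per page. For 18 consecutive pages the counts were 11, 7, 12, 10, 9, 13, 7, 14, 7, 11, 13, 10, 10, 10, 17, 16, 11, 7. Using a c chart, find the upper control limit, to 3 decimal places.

20.708

c̄ = (11 + 7 + 12 + 10 + 9 + 13 + 7 + 14 + 7 + 11 + 13 + 10 + 10 + 10 + 17 + 16 + 11 + 7) / 18 = 195 / 18 = 10.8333
UCL = c̄ + 3√c̄ = 10.8333 + 3 × √10.8333 = 10.8333 + 3 × 3.2914 = 20.7075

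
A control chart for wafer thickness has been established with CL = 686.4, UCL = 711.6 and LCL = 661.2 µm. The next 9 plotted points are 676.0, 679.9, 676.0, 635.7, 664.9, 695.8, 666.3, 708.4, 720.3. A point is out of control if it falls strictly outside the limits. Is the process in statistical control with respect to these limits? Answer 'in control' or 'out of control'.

Compare each point to [661.2, 711.6]: sample 4 = 635.7 < LCL; sample 9 = 720.3 > UCL.

out of control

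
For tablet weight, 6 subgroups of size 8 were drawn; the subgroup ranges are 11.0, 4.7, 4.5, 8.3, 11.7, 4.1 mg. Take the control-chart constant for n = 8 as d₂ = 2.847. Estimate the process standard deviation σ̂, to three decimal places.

R̄ = (11.0 + 4.7 + 4.5 + 8.3 + 11.7 + 4.1) / 6 = 7.3833
σ̂ = R̄ / d₂ = 7.3833 / 2.847 = 2.5934

2.593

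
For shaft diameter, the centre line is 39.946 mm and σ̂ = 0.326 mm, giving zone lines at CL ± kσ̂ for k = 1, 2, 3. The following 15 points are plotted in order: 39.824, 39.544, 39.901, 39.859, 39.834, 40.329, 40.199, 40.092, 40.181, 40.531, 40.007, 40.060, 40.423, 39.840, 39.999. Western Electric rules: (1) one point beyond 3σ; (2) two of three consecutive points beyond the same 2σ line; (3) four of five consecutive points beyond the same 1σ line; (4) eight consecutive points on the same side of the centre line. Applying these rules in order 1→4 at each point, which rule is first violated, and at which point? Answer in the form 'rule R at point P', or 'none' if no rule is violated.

rule 4 at point 13

Zone of each point (C = within 1σ̂, B = 1σ̂–2σ̂, A = 2σ̂–3σ̂, * = beyond 3σ̂; sign = side of CL): 1:-C, 2:-B, 3:-C, 4:-C, 5:-C, 6:+B, 7:+C, 8:+C, 9:+C, 10:+B, 11:+C, 12:+C, 13:+B, 14:-C, 15:+C
Rule 4 (eight consecutive points on the same side of the centre line) is satisfied at point 13.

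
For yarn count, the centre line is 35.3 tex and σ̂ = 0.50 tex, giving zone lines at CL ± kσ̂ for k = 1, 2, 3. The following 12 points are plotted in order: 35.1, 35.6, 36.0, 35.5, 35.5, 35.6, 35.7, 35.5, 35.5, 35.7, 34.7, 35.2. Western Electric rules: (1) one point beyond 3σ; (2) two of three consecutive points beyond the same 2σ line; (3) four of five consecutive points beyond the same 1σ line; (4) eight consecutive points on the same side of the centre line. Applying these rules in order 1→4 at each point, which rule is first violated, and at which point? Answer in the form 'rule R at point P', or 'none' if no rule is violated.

rule 4 at point 9

Zone of each point (C = within 1σ̂, B = 1σ̂–2σ̂, A = 2σ̂–3σ̂, * = beyond 3σ̂; sign = side of CL): 1:-C, 2:+C, 3:+B, 4:+C, 5:+C, 6:+C, 7:+C, 8:+C, 9:+C, 10:+C, 11:-B, 12:-C
Rule 4 (eight consecutive points on the same side of the centre line) is satisfied at point 9.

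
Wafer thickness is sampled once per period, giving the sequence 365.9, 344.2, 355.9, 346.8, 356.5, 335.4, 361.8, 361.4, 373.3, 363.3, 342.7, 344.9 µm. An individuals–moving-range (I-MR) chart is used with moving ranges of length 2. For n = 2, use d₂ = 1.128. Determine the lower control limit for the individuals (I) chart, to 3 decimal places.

319.332

X̄ = (365.9 + 344.2 + 355.9 + 346.8 + 356.5 + 335.4 + 361.8 + 361.4 + 373.3 + 363.3 + 342.7 + 344.9) / 12 = 354.3417
Moving ranges: 21.7, 11.7, 9.1, 9.7, 21.1, 26.4, 0.4, 11.9, 10.0, 20.6, 2.2; M̄R̄ = 144.8000 / 11 = 13.1636
LCL = X̄ − 3·M̄R̄/d₂ = 354.3417 − 3 × 13.1636 / 1.128 = 319.3320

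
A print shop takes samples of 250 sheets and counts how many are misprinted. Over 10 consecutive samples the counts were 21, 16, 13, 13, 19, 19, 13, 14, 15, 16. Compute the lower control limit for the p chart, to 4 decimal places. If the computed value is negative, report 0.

p̄ = Σdᵢ / (k·n) = 159 / (10 × 250) = 0.06360
LCL = p̄ − 3·√(p̄(1−p̄)/n) = 0.06360 − 3 × 0.01543 = 0.01730

0.0173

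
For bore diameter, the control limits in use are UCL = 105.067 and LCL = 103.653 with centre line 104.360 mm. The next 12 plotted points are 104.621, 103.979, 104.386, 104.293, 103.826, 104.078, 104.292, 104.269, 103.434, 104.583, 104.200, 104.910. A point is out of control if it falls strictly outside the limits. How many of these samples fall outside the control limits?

Compare each point to [103.653, 105.067]: sample 9 = 103.434 < LCL.

1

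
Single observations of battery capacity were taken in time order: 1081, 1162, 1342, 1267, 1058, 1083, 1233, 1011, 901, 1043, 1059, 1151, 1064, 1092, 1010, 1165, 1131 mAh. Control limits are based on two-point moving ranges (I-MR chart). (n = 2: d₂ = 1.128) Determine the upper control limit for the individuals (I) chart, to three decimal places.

1389.585

X̄ = (1081 + 1162 + 1342 + 1267 + 1058 + 1083 + 1233 + 1011 + 901 + 1043 + 1059 + 1151 + 1064 + 1092 + 1010 + 1165 + 1131) / 17 = 1109.0000
Moving ranges: 81, 180, 75, 209, 25, 150, 222, 110, 142, 16, 92, 87, 28, 82, 155, 34; M̄R̄ = 1688.0000 / 16 = 105.5000
UCL = X̄ + 3·M̄R̄/d₂ = 1109.0000 + 3 × 105.5000 / 1.128 = 1389.5851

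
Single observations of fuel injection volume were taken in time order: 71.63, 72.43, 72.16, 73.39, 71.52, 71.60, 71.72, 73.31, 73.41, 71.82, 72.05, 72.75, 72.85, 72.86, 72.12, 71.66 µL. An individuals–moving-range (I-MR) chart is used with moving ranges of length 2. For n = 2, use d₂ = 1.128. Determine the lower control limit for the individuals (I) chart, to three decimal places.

70.576

X̄ = (71.63 + 72.43 + 72.16 + 73.39 + 71.52 + 71.60 + 71.72 + 73.31 + 73.41 + 71.82 + 72.05 + 72.75 + 72.85 + 72.86 + 72.12 + 71.66) / 16 = 72.3300
Moving ranges: 0.80, 0.27, 1.23, 1.87, 0.08, 0.12, 1.59, 0.10, 1.59, 0.23, 0.70, 0.10, 0.01, 0.74, 0.46; M̄R̄ = 9.8900 / 15 = 0.6593
LCL = X̄ − 3·M̄R̄/d₂ = 72.3300 − 3 × 0.6593 / 1.128 = 70.5765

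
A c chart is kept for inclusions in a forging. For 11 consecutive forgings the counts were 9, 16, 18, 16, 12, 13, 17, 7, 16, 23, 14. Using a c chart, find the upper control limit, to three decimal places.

26.114

c̄ = (9 + 16 + 18 + 16 + 12 + 13 + 17 + 7 + 16 + 23 + 14) / 11 = 161 / 11 = 14.6364
UCL = c̄ + 3√c̄ = 14.6364 + 3 × √14.6364 = 14.6364 + 3 × 3.8258 = 26.1136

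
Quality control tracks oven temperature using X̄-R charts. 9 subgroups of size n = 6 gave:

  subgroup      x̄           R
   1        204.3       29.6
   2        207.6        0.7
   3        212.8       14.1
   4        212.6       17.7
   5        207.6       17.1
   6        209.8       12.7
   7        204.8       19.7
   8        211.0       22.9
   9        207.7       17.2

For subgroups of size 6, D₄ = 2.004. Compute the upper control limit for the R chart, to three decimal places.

33.779

R̄ = (29.6 + 0.7 + 14.1 + 17.7 + 17.1 + 12.7 + 19.7 + 22.9 + 17.2) / 9 = 151.7000 / 9 = 16.8556
UCL_R = D₄·R̄ = 2.004 × 16.8556 = 33.7785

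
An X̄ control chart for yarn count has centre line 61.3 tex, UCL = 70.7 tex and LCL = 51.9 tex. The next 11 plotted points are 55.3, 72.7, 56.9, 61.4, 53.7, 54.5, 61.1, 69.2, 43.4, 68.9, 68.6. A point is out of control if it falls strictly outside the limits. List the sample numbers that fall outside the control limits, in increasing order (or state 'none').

Compare each point to [51.9, 70.7]: sample 2 = 72.7 > UCL; sample 9 = 43.4 < LCL.

2, 9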